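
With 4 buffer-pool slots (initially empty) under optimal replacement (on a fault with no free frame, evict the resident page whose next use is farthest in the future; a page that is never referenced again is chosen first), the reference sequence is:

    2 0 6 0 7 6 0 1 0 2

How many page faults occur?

5

2 -> miss, frames {2}
0 -> miss, frames {2,0}
6 -> miss, frames {2,0,6}
0 -> hit
7 -> miss, frames {2,0,6,7}
6 -> hit
0 -> hit
1 -> miss, evict 7, frames {2,0,6,1}
0 -> hit
2 -> hit
Page faults: 5.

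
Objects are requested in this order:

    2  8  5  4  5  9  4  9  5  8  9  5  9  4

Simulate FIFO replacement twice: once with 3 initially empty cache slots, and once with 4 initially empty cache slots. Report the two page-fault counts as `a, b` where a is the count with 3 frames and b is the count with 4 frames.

3 frames: F F F F . F . . . F . F . F → 8 faults.
4 frames: F F F F . F . . . . . . . . → 5 faults.
5 < 8: adding a frame reduced faults, as is typical.

8, 5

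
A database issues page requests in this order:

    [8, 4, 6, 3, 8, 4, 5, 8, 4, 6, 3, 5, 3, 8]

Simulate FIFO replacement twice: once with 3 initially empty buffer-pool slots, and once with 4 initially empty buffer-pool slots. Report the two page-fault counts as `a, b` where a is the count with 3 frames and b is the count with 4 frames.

10, 11

3 frames: F F F F F F F . . F F . . F → 10 faults.
4 frames: F F F F . . F F F F F F . F → 11 faults.
11 > 10: adding a frame increased faults — Belady's anomaly.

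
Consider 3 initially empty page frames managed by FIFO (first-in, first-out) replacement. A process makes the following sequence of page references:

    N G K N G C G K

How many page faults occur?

N → miss, frames {N}
G → miss, frames {N,G}
K → miss, frames {N,G,K}
N → hit
G → hit
C → miss, evict N, frames {G,K,C}
G → hit
K → hit
Page faults: 4.

4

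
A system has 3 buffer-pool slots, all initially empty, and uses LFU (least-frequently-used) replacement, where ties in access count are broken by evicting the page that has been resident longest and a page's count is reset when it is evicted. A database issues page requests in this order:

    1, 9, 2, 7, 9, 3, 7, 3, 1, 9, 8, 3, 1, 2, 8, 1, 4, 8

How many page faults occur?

1 → fault, frames [1]
9 → fault, frames [1, 9]
2 → fault, frames [1, 9, 2]
7 → fault, evict 1, frames [9, 2, 7]
9 → hit
3 → fault, evict 2, frames [9, 7, 3]
7 → hit
3 → hit
1 → fault, evict 9, frames [7, 3, 1]
9 → fault, evict 1, frames [7, 3, 9]
8 → fault, evict 9, frames [7, 3, 8]
3 → hit
1 → fault, evict 8, frames [7, 3, 1]
2 → fault, evict 1, frames [7, 3, 2]
8 → fault, evict 2, frames [7, 3, 8]
1 → fault, evict 8, frames [7, 3, 1]
4 → fault, evict 1, frames [7, 3, 4]
8 → fault, evict 4, frames [7, 3, 8]
Page faults: 14.

14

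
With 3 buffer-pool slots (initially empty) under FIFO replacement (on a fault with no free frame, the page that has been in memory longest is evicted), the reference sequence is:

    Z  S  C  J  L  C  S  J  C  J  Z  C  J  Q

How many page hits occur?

4

Z -> miss, frames {Z}
S -> miss, frames {Z,S}
C -> miss, frames {Z,S,C}
J -> miss, evict Z, frames {S,C,J}
L -> miss, evict S, frames {C,J,L}
C -> hit
S -> miss, evict C, frames {J,L,S}
J -> hit
C -> miss, evict J, frames {L,S,C}
J -> miss, evict L, frames {S,C,J}
Z -> miss, evict S, frames {C,J,Z}
C -> hit
J -> hit
Q -> miss, evict C, frames {J,Z,Q}
Hits: 4.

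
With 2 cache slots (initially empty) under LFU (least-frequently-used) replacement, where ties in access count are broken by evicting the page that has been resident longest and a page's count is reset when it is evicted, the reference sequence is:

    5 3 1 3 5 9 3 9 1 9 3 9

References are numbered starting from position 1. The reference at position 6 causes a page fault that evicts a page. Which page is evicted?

pos 1: 5 -> miss, frames {5}
pos 2: 3 -> miss, frames {5,3}
pos 3: 1 -> miss, evict 5, frames {3,1}
pos 4: 3 -> hit
pos 5: 5 -> miss, evict 1, frames {3,5}
pos 6: 9 -> miss, evict 5, frames {3,9}
At position 6, page 5 is evicted.

5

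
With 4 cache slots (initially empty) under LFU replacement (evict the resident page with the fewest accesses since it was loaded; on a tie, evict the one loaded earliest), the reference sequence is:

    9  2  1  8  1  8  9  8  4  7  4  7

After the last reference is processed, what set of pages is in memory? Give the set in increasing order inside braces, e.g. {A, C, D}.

{1, 7, 8, 9}

9 -> fault, frames (9)
2 -> fault, frames (9 2)
1 -> fault, frames (9 2 1)
8 -> fault, frames (9 2 1 8)
1 -> hit
8 -> hit
9 -> hit
8 -> hit
4 -> fault, evict 2, frames (9 1 8 4)
7 -> fault, evict 4, frames (9 1 8 7)
4 -> fault, evict 7, frames (9 1 8 4)
7 -> fault, evict 4, frames (9 1 8 7)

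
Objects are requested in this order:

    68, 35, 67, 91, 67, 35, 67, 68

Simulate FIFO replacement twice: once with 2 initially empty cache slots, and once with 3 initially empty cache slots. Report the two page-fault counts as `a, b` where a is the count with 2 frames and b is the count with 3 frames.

2 frames: F F F F . F F F → 7 faults.
3 frames: F F F F . . . F → 5 faults.
5 < 7: adding a frame reduced faults, as is typical.

7, 5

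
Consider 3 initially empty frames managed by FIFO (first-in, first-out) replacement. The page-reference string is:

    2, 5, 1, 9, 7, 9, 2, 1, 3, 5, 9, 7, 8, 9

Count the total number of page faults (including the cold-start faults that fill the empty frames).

2 -> fault, frames [2]
5 -> fault, frames [2, 5]
1 -> fault, frames [2, 5, 1]
9 -> fault, evict 2, frames [5, 1, 9]
7 -> fault, evict 5, frames [1, 9, 7]
9 -> hit
2 -> fault, evict 1, frames [9, 7, 2]
1 -> fault, evict 9, frames [7, 2, 1]
3 -> fault, evict 7, frames [2, 1, 3]
5 -> fault, evict 2, frames [1, 3, 5]
9 -> fault, evict 1, frames [3, 5, 9]
7 -> fault, evict 3, frames [5, 9, 7]
8 -> fault, evict 5, frames [9, 7, 8]
9 -> hit
Page faults: 12.

12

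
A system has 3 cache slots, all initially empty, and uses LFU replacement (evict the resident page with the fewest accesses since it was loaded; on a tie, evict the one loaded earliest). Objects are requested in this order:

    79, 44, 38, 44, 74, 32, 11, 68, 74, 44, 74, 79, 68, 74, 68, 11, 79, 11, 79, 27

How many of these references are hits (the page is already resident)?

5

79 -> miss, frames {79}
44 -> miss, frames {79,44}
38 -> miss, frames {79,44,38}
44 -> hit
74 -> miss, evict 79, frames {44,38,74}
32 -> miss, evict 38, frames {44,74,32}
11 -> miss, evict 74, frames {44,32,11}
68 -> miss, evict 32, frames {44,11,68}
74 -> miss, evict 11, frames {44,68,74}
44 -> hit
74 -> hit
79 -> miss, evict 68, frames {44,74,79}
68 -> miss, evict 79, frames {44,74,68}
74 -> hit
68 -> hit
11 -> miss, evict 68, frames {44,74,11}
79 -> miss, evict 11, frames {44,74,79}
11 -> miss, evict 79, frames {44,74,11}
79 -> miss, evict 11, frames {44,74,79}
27 -> miss, evict 79, frames {44,74,27}
Hits: 5.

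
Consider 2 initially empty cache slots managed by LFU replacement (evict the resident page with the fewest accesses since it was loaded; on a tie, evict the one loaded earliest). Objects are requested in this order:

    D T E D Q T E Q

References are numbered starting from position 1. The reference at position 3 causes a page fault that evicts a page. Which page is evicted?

pos 1: D → miss, frames (D)
pos 2: T → miss, frames (D T)
pos 3: E → miss, evict D, frames (T E)
At position 3, page D is evicted.

D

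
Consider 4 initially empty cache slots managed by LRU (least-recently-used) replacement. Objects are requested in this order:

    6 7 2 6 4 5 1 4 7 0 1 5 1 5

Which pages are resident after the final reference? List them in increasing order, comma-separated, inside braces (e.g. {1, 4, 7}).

6: miss, frames [6]
7: miss, frames [6, 7]
2: miss, frames [6, 7, 2]
6: hit
4: miss, frames [7, 2, 6, 4]
5: miss, evict 7, frames [2, 6, 4, 5]
1: miss, evict 2, frames [6, 4, 5, 1]
4: hit
7: miss, evict 6, frames [5, 1, 4, 7]
0: miss, evict 5, frames [1, 4, 7, 0]
1: hit
5: miss, evict 4, frames [7, 0, 1, 5]
1: hit
5: hit

{0, 1, 5, 7}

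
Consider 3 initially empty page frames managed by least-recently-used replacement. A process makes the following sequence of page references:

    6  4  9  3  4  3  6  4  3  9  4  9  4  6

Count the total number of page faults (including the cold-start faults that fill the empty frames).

7

6 → miss, frames [6]
4 → miss, frames [6, 4]
9 → miss, frames [6, 4, 9]
3 → miss, evict 6, frames [4, 9, 3]
4 → hit
3 → hit
6 → miss, evict 9, frames [4, 3, 6]
4 → hit
3 → hit
9 → miss, evict 6, frames [4, 3, 9]
4 → hit
9 → hit
4 → hit
6 → miss, evict 3, frames [9, 4, 6]
Page faults: 7.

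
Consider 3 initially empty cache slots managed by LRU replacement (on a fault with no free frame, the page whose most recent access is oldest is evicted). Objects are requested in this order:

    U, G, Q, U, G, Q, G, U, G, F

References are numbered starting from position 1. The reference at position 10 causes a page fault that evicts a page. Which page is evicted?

Q

pos 1: U -> fault, frames [U]
pos 2: G -> fault, frames [U, G]
pos 3: Q -> fault, frames [U, G, Q]
pos 4: U -> hit
pos 5: G -> hit
pos 6: Q -> hit
pos 7: G -> hit
pos 8: U -> hit
pos 9: G -> hit
pos 10: F -> fault, evict Q, frames [U, G, F]
At position 10, page Q is evicted.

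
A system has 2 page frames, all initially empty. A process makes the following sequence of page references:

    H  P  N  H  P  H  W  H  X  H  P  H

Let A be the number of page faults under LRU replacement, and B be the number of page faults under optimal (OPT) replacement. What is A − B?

1

Under LRU: F F F F F . F . F . F . → 8 faults.
Under OPT: F F F . F . F . F . F . → 7 faults.
A − B = 8 − 7 = 1.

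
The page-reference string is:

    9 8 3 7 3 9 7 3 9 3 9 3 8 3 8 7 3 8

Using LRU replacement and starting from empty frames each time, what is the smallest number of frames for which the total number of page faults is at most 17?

2

f=1: 18 faults
f=2: 12 faults
f=3: 7 faults
f=4: 4 faults
Smallest f with faults ≤ 17 is 2.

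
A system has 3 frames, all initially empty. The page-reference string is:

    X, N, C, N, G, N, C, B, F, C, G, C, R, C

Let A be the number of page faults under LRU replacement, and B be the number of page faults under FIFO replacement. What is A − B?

Under LRU: F F F . F . . F F . F . F . → 8 faults.
Under FIFO: F F F . F . . F F F F . F . → 9 faults.
A − B = 8 − 9 = -1.

-1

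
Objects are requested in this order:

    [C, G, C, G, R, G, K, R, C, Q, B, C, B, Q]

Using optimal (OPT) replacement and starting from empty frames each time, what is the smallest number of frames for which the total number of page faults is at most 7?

3

f=1: 14 faults
f=2: 8 faults
f=3: 6 faults
f=4: 6 faults
f=5: 6 faults
f=6: 6 faults
Smallest f with faults ≤ 7 is 3.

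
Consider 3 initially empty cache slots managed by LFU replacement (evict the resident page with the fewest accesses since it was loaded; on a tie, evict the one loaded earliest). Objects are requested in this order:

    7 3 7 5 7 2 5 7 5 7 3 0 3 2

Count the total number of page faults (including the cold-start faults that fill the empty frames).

7 -> fault, frames {7}
3 -> fault, frames {7,3}
7 -> hit
5 -> fault, frames {7,3,5}
7 -> hit
2 -> fault, evict 3, frames {7,5,2}
5 -> hit
7 -> hit
5 -> hit
7 -> hit
3 -> fault, evict 2, frames {7,5,3}
0 -> fault, evict 3, frames {7,5,0}
3 -> fault, evict 0, frames {7,5,3}
2 -> fault, evict 3, frames {7,5,2}
Page faults: 8.

8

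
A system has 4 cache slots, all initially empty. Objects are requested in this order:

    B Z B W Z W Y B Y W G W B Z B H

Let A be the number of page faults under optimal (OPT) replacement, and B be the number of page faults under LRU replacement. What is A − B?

-1

Under OPT: F F . F . . F . . . F . . . . F → 6 faults.
Under LRU: F F . F . . F . . . F . . F . F → 7 faults.
A − B = 6 − 7 = -1.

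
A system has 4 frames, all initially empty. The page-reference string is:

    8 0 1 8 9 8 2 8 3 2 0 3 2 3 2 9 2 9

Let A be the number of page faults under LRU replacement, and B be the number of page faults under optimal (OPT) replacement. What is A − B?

2

Under LRU: F F F . F . F . F . F . . . . F . . → 8 faults.
Under OPT: F F F . F . F . F . . . . . . . . . → 6 faults.
A − B = 8 − 6 = 2.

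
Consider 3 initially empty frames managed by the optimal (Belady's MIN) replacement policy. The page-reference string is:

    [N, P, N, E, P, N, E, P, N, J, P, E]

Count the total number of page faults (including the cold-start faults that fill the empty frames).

4

N: fault, frames [N]
P: fault, frames [N, P]
N: hit
E: fault, frames [N, P, E]
P: hit
N: hit
E: hit
P: hit
N: hit
J: fault, evict N, frames [P, E, J]
P: hit
E: hit
Page faults: 4.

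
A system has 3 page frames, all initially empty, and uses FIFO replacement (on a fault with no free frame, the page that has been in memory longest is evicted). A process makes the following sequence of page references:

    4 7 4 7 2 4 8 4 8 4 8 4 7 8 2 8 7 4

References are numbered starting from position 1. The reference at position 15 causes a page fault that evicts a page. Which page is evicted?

8

pos 1: 4 → miss, frames [4]
pos 2: 7 → miss, frames [4, 7]
pos 3: 4 → hit
pos 4: 7 → hit
pos 5: 2 → miss, frames [4, 7, 2]
pos 6: 4 → hit
pos 7: 8 → miss, evict 4, frames [7, 2, 8]
pos 8: 4 → miss, evict 7, frames [2, 8, 4]
pos 9: 8 → hit
pos 10: 4 → hit
pos 11: 8 → hit
pos 12: 4 → hit
pos 13: 7 → miss, evict 2, frames [8, 4, 7]
pos 14: 8 → hit
pos 15: 2 → miss, evict 8, frames [4, 7, 2]
At position 15, page 8 is evicted.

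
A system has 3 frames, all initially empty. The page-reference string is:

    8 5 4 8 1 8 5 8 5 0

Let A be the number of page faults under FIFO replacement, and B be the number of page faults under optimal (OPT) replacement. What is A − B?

Under FIFO: F F F . F F F . . F → 7 faults.
Under OPT: F F F . F . . . . F → 5 faults.
A − B = 7 − 5 = 2.

2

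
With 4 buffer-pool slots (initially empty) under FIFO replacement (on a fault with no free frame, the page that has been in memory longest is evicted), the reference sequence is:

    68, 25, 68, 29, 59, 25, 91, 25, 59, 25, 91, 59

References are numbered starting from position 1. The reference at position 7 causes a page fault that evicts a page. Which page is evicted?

68

pos 1: 68: fault, frames [68]
pos 2: 25: fault, frames [68, 25]
pos 3: 68: hit
pos 4: 29: fault, frames [68, 25, 29]
pos 5: 59: fault, frames [68, 25, 29, 59]
pos 6: 25: hit
pos 7: 91: fault, evict 68, frames [25, 29, 59, 91]
At position 7, page 68 is evicted.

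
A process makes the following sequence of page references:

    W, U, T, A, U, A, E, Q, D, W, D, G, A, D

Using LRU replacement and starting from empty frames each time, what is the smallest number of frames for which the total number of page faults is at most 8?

f=1: 14 faults
f=2: 12 faults
f=3: 10 faults
f=4: 10 faults
f=5: 10 faults
f=6: 9 faults
f=7: 8 faults
f=8: 8 faults
Smallest f with faults ≤ 8 is 7.

7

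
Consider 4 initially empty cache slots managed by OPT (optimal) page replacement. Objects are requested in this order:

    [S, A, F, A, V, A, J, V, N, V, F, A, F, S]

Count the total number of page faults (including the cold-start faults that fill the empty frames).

S -> fault, frames (S)
A -> fault, frames (S A)
F -> fault, frames (S A F)
A -> hit
V -> fault, frames (S A F V)
A -> hit
J -> fault, evict S, frames (A F V J)
V -> hit
N -> fault, evict J, frames (A F V N)
V -> hit
F -> hit
A -> hit
F -> hit
S -> fault, evict N, frames (A F V S)
Page faults: 7.

7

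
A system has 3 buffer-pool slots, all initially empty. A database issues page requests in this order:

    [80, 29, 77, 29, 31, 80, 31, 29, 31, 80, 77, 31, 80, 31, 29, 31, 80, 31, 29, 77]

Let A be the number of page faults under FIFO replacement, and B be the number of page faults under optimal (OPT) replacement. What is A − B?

4

Under FIFO: F F F . F F . F . . F F F . F . . . . F → 11 faults.
Under OPT: F F F . F . . . . . F . . . F . . . . F → 7 faults.
A − B = 11 − 7 = 4.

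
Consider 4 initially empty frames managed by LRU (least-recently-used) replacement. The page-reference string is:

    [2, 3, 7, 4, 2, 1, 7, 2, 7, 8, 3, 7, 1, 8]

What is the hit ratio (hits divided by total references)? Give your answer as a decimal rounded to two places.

2 -> fault, frames (2)
3 -> fault, frames (2 3)
7 -> fault, frames (2 3 7)
4 -> fault, frames (2 3 7 4)
2 -> hit
1 -> fault, evict 3, frames (7 4 2 1)
7 -> hit
2 -> hit
7 -> hit
8 -> fault, evict 4, frames (1 2 7 8)
3 -> fault, evict 1, frames (2 7 8 3)
7 -> hit
1 -> fault, evict 2, frames (8 3 7 1)
8 -> hit
Hits: 6 of 14 references → 6/14 = 0.4286.

0.43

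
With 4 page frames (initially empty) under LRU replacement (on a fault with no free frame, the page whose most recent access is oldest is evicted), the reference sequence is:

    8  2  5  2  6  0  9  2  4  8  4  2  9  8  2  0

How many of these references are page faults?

8 → fault, frames {8}
2 → fault, frames {8,2}
5 → fault, frames {8,2,5}
2 → hit
6 → fault, frames {8,5,2,6}
0 → fault, evict 8, frames {5,2,6,0}
9 → fault, evict 5, frames {2,6,0,9}
2 → hit
4 → fault, evict 6, frames {0,9,2,4}
8 → fault, evict 0, frames {9,2,4,8}
4 → hit
2 → hit
9 → hit
8 → hit
2 → hit
0 → fault, evict 4, frames {9,8,2,0}
Page faults: 9.

9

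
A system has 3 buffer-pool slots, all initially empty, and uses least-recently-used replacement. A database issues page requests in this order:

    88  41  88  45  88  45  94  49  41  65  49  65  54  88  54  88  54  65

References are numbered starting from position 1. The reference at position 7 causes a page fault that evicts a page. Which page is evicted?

41

pos 1: 88 → miss, frames (88)
pos 2: 41 → miss, frames (88 41)
pos 3: 88 → hit
pos 4: 45 → miss, frames (41 88 45)
pos 5: 88 → hit
pos 6: 45 → hit
pos 7: 94 → miss, evict 41, frames (88 45 94)
At position 7, page 41 is evicted.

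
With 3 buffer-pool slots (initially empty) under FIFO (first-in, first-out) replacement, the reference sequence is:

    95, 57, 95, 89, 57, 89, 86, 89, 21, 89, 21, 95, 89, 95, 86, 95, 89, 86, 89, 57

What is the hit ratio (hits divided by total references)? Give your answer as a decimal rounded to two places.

95 → miss, frames [95]
57 → miss, frames [95, 57]
95 → hit
89 → miss, frames [95, 57, 89]
57 → hit
89 → hit
86 → miss, evict 95, frames [57, 89, 86]
89 → hit
21 → miss, evict 57, frames [89, 86, 21]
89 → hit
21 → hit
95 → miss, evict 89, frames [86, 21, 95]
89 → miss, evict 86, frames [21, 95, 89]
95 → hit
86 → miss, evict 21, frames [95, 89, 86]
95 → hit
89 → hit
86 → hit
89 → hit
57 → miss, evict 95, frames [89, 86, 57]
Hits: 11 of 20 references → 11/20 = 0.5500.

0.55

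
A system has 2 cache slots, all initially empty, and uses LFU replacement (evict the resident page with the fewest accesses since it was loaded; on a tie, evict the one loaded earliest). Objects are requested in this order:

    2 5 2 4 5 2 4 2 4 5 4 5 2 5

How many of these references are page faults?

8

2 -> fault, frames {2}
5 -> fault, frames {2,5}
2 -> hit
4 -> fault, evict 5, frames {2,4}
5 -> fault, evict 4, frames {2,5}
2 -> hit
4 -> fault, evict 5, frames {2,4}
2 -> hit
4 -> hit
5 -> fault, evict 4, frames {2,5}
4 -> fault, evict 5, frames {2,4}
5 -> fault, evict 4, frames {2,5}
2 -> hit
5 -> hit
Page faults: 8.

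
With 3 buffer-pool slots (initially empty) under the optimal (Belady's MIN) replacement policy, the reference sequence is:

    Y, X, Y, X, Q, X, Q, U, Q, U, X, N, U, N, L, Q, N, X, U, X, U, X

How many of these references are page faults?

8

Y → fault, frames {Y}
X → fault, frames {Y,X}
Y → hit
X → hit
Q → fault, frames {Y,X,Q}
X → hit
Q → hit
U → fault, evict Y, frames {X,Q,U}
Q → hit
U → hit
X → hit
N → fault, evict X, frames {Q,U,N}
U → hit
N → hit
L → fault, evict U, frames {Q,N,L}
Q → hit
N → hit
X → fault, evict L, frames {Q,N,X}
U → fault, evict N, frames {Q,X,U}
X → hit
U → hit
X → hit
Page faults: 8.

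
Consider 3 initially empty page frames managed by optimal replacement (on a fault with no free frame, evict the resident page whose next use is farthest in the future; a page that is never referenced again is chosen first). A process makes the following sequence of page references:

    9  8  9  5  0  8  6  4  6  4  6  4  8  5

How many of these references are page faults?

9 → fault, frames [9]
8 → fault, frames [9, 8]
9 → hit
5 → fault, frames [9, 8, 5]
0 → fault, evict 9, frames [8, 5, 0]
8 → hit
6 → fault, evict 0, frames [8, 5, 6]
4 → fault, evict 5, frames [8, 6, 4]
6 → hit
4 → hit
6 → hit
4 → hit
8 → hit
5 → fault, evict 4, frames [8, 6, 5]
Page faults: 7.

7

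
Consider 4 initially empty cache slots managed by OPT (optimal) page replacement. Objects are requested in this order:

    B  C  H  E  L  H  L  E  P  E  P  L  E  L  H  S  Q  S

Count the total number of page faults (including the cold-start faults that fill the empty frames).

8

B: miss, frames {B}
C: miss, frames {B,C}
H: miss, frames {B,C,H}
E: miss, frames {B,C,H,E}
L: miss, evict C, frames {B,H,E,L}
H: hit
L: hit
E: hit
P: miss, evict B, frames {H,E,L,P}
E: hit
P: hit
L: hit
E: hit
L: hit
H: hit
S: miss, evict P, frames {H,E,L,S}
Q: miss, evict L, frames {H,E,S,Q}
S: hit
Page faults: 8.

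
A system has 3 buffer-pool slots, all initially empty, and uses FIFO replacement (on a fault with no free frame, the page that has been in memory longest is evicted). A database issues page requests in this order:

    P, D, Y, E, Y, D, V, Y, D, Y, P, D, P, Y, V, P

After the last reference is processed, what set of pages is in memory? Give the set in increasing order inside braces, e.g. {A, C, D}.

P -> miss, frames [P]
D -> miss, frames [P, D]
Y -> miss, frames [P, D, Y]
E -> miss, evict P, frames [D, Y, E]
Y -> hit
D -> hit
V -> miss, evict D, frames [Y, E, V]
Y -> hit
D -> miss, evict Y, frames [E, V, D]
Y -> miss, evict E, frames [V, D, Y]
P -> miss, evict V, frames [D, Y, P]
D -> hit
P -> hit
Y -> hit
V -> miss, evict D, frames [Y, P, V]
P -> hit

{P, V, Y}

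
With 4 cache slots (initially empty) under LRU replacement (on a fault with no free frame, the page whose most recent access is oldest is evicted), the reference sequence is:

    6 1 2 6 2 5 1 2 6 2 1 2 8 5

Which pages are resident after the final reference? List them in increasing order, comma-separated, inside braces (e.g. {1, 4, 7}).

{1, 2, 5, 8}

6: miss, frames {6}
1: miss, frames {6,1}
2: miss, frames {6,1,2}
6: hit
2: hit
5: miss, frames {1,6,2,5}
1: hit
2: hit
6: hit
2: hit
1: hit
2: hit
8: miss, evict 5, frames {6,1,2,8}
5: miss, evict 6, frames {1,2,8,5}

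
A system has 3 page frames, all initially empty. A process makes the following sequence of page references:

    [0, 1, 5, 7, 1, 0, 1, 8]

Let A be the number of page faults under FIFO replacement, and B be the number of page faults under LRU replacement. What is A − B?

Under FIFO: F F F F . F F F → 7 faults.
Under LRU: F F F F . F . F → 6 faults.
A − B = 7 − 6 = 1.

1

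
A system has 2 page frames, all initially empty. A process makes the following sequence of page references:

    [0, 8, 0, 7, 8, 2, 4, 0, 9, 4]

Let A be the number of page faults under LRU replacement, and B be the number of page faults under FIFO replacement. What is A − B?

1

Under LRU: F F . F F F F F F F → 9 faults.
Under FIFO: F F . F . F F F F F → 8 faults.
A − B = 9 − 8 = 1.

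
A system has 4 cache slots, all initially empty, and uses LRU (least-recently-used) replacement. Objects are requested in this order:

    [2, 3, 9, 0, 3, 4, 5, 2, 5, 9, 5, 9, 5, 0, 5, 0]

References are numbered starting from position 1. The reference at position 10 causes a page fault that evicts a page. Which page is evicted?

pos 1: 2 -> fault, frames (2)
pos 2: 3 -> fault, frames (2 3)
pos 3: 9 -> fault, frames (2 3 9)
pos 4: 0 -> fault, frames (2 3 9 0)
pos 5: 3 -> hit
pos 6: 4 -> fault, evict 2, frames (9 0 3 4)
pos 7: 5 -> fault, evict 9, frames (0 3 4 5)
pos 8: 2 -> fault, evict 0, frames (3 4 5 2)
pos 9: 5 -> hit
pos 10: 9 -> fault, evict 3, frames (4 2 5 9)
At position 10, page 3 is evicted.

3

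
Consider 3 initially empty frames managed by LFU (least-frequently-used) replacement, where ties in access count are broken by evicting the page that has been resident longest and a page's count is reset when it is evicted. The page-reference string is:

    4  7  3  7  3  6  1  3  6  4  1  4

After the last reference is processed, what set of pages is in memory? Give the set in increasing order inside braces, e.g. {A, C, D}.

{3, 4, 7}

4: miss, frames {4}
7: miss, frames {4,7}
3: miss, frames {4,7,3}
7: hit
3: hit
6: miss, evict 4, frames {7,3,6}
1: miss, evict 6, frames {7,3,1}
3: hit
6: miss, evict 1, frames {7,3,6}
4: miss, evict 6, frames {7,3,4}
1: miss, evict 4, frames {7,3,1}
4: miss, evict 1, frames {7,3,4}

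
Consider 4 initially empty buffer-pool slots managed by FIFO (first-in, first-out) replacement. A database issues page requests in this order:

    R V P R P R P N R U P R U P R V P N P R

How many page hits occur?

11

R: miss, frames {R}
V: miss, frames {R,V}
P: miss, frames {R,V,P}
R: hit
P: hit
R: hit
P: hit
N: miss, frames {R,V,P,N}
R: hit
U: miss, evict R, frames {V,P,N,U}
P: hit
R: miss, evict V, frames {P,N,U,R}
U: hit
P: hit
R: hit
V: miss, evict P, frames {N,U,R,V}
P: miss, evict N, frames {U,R,V,P}
N: miss, evict U, frames {R,V,P,N}
P: hit
R: hit
Hits: 11.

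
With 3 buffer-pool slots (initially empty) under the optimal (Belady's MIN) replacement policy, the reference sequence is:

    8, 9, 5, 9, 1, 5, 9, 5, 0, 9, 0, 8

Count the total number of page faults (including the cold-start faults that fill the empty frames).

8 → fault, frames [8]
9 → fault, frames [8, 9]
5 → fault, frames [8, 9, 5]
9 → hit
1 → fault, evict 8, frames [9, 5, 1]
5 → hit
9 → hit
5 → hit
0 → fault, evict 1, frames [9, 5, 0]
9 → hit
0 → hit
8 → fault, evict 0, frames [9, 5, 8]
Page faults: 6.

6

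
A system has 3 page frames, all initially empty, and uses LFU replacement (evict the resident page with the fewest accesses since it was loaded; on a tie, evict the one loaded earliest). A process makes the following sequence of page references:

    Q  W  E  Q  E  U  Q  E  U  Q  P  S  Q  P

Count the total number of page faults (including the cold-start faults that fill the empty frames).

7

Q: miss, frames (Q)
W: miss, frames (Q W)
E: miss, frames (Q W E)
Q: hit
E: hit
U: miss, evict W, frames (Q E U)
Q: hit
E: hit
U: hit
Q: hit
P: miss, evict U, frames (Q E P)
S: miss, evict P, frames (Q E S)
Q: hit
P: miss, evict S, frames (Q E P)
Page faults: 7.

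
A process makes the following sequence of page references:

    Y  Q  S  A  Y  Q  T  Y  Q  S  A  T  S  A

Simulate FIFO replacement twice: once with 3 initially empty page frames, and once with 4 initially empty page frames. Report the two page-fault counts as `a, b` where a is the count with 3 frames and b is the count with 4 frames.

3 frames: F F F F F F F . . F F . . . → 9 faults.
4 frames: F F F F . . F F F F F F . . → 10 faults.
10 > 9: adding a frame increased faults — Belady's anomaly.

9, 10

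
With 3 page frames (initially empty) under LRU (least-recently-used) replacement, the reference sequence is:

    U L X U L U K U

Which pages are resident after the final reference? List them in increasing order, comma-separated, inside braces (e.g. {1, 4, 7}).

U → fault, frames {U}
L → fault, frames {U,L}
X → fault, frames {U,L,X}
U → hit
L → hit
U → hit
K → fault, evict X, frames {L,U,K}
U → hit

{K, L, U}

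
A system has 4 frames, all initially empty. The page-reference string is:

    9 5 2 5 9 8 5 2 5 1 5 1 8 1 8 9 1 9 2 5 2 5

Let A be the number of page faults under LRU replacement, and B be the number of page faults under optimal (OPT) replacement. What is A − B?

Under LRU: F F F . . F . . . F . . . . . F . . F F . . → 8 faults.
Under OPT: F F F . . F . . . F . . . . . . . . F . . . → 6 faults.
A − B = 8 − 6 = 2.

2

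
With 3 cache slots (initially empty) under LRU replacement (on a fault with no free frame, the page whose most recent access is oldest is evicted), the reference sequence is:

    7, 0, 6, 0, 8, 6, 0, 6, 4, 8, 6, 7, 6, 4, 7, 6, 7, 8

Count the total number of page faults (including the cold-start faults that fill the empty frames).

9

7: fault, frames {7}
0: fault, frames {7,0}
6: fault, frames {7,0,6}
0: hit
8: fault, evict 7, frames {6,0,8}
6: hit
0: hit
6: hit
4: fault, evict 8, frames {0,6,4}
8: fault, evict 0, frames {6,4,8}
6: hit
7: fault, evict 4, frames {8,6,7}
6: hit
4: fault, evict 8, frames {7,6,4}
7: hit
6: hit
7: hit
8: fault, evict 4, frames {6,7,8}
Page faults: 9.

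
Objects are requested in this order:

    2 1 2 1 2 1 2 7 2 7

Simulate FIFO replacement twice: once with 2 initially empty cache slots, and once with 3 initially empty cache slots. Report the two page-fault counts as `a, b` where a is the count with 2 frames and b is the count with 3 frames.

2 frames: F F . . . . . F F . → 4 faults.
3 frames: F F . . . . . F . . → 3 faults.
3 < 4: adding a frame reduced faults, as is typical.

4, 3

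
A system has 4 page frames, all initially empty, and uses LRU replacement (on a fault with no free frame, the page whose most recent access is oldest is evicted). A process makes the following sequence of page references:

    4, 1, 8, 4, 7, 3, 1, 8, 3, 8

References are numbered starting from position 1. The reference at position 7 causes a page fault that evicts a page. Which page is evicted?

pos 1: 4 -> miss, frames [4]
pos 2: 1 -> miss, frames [4, 1]
pos 3: 8 -> miss, frames [4, 1, 8]
pos 4: 4 -> hit
pos 5: 7 -> miss, frames [1, 8, 4, 7]
pos 6: 3 -> miss, evict 1, frames [8, 4, 7, 3]
pos 7: 1 -> miss, evict 8, frames [4, 7, 3, 1]
At position 7, page 8 is evicted.

8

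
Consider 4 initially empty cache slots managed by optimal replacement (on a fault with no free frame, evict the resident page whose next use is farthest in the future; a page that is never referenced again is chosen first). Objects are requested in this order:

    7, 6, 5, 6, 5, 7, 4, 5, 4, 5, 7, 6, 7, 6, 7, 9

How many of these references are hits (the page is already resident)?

7: fault, frames {7}
6: fault, frames {7,6}
5: fault, frames {7,6,5}
6: hit
5: hit
7: hit
4: fault, frames {7,6,5,4}
5: hit
4: hit
5: hit
7: hit
6: hit
7: hit
6: hit
7: hit
9: fault, evict 4, frames {7,6,5,9}
Hits: 11.

11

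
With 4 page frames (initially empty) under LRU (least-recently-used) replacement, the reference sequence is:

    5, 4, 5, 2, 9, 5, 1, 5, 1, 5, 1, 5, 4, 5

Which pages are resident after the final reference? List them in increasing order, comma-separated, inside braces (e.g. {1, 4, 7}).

{1, 4, 5, 9}

5: fault, frames (5)
4: fault, frames (5 4)
5: hit
2: fault, frames (4 5 2)
9: fault, frames (4 5 2 9)
5: hit
1: fault, evict 4, frames (2 9 5 1)
5: hit
1: hit
5: hit
1: hit
5: hit
4: fault, evict 2, frames (9 1 5 4)
5: hit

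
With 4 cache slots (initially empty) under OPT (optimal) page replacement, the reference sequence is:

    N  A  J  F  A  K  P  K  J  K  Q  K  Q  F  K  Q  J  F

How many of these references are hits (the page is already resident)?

11

N -> fault, frames [N]
A -> fault, frames [N, A]
J -> fault, frames [N, A, J]
F -> fault, frames [N, A, J, F]
A -> hit
K -> fault, evict A, frames [N, J, F, K]
P -> fault, evict N, frames [J, F, K, P]
K -> hit
J -> hit
K -> hit
Q -> fault, evict P, frames [J, F, K, Q]
K -> hit
Q -> hit
F -> hit
K -> hit
Q -> hit
J -> hit
F -> hit
Hits: 11.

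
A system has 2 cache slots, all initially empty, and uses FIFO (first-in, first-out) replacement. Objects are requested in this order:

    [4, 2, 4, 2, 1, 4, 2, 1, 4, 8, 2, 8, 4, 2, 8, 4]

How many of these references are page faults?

11

4: miss, frames {4}
2: miss, frames {4,2}
4: hit
2: hit
1: miss, evict 4, frames {2,1}
4: miss, evict 2, frames {1,4}
2: miss, evict 1, frames {4,2}
1: miss, evict 4, frames {2,1}
4: miss, evict 2, frames {1,4}
8: miss, evict 1, frames {4,8}
2: miss, evict 4, frames {8,2}
8: hit
4: miss, evict 8, frames {2,4}
2: hit
8: miss, evict 2, frames {4,8}
4: hit
Page faults: 11.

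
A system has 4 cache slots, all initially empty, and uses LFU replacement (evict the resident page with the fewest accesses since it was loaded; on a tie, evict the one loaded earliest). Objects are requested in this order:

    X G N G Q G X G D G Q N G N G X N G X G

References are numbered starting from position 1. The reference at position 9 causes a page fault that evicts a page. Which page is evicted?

N

pos 1: X → miss, frames [X]
pos 2: G → miss, frames [X, G]
pos 3: N → miss, frames [X, G, N]
pos 4: G → hit
pos 5: Q → miss, frames [X, G, N, Q]
pos 6: G → hit
pos 7: X → hit
pos 8: G → hit
pos 9: D → miss, evict N, frames [X, G, Q, D]
At position 9, page N is evicted.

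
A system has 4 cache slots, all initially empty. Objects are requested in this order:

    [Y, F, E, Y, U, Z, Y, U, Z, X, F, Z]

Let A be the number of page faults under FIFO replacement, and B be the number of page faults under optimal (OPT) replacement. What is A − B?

2

Under FIFO: F F F . F F F . . F F . → 8 faults.
Under OPT: F F F . F F . . . F . . → 6 faults.
A − B = 8 − 6 = 2.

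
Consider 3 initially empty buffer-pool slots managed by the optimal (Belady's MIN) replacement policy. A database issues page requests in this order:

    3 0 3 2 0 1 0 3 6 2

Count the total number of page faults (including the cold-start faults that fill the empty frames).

3 -> miss, frames [3]
0 -> miss, frames [3, 0]
3 -> hit
2 -> miss, frames [3, 0, 2]
0 -> hit
1 -> miss, evict 2, frames [3, 0, 1]
0 -> hit
3 -> hit
6 -> miss, evict 1, frames [3, 0, 6]
2 -> miss, evict 6, frames [3, 0, 2]
Page faults: 6.

6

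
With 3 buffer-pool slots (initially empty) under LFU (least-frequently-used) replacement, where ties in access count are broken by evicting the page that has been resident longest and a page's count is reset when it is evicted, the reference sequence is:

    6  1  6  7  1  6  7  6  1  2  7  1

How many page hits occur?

6 → fault, frames [6]
1 → fault, frames [6, 1]
6 → hit
7 → fault, frames [6, 1, 7]
1 → hit
6 → hit
7 → hit
6 → hit
1 → hit
2 → fault, evict 7, frames [6, 1, 2]
7 → fault, evict 2, frames [6, 1, 7]
1 → hit
Hits: 7.

7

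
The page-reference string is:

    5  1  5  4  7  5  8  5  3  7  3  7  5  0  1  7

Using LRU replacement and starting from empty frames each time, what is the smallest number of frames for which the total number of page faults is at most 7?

f=1: 16 faults
f=2: 12 faults
f=3: 10 faults
f=4: 8 faults
f=5: 8 faults
f=6: 8 faults
f=7: 7 faults
Smallest f with faults ≤ 7 is 7.

7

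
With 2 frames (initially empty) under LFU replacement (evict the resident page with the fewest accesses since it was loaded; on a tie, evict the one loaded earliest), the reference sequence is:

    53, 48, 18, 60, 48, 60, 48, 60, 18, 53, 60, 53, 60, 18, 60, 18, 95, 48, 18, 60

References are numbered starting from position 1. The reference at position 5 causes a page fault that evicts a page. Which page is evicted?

pos 1: 53 -> miss, frames (53)
pos 2: 48 -> miss, frames (53 48)
pos 3: 18 -> miss, evict 53, frames (48 18)
pos 4: 60 -> miss, evict 48, frames (18 60)
pos 5: 48 -> miss, evict 18, frames (60 48)
At position 5, page 18 is evicted.

18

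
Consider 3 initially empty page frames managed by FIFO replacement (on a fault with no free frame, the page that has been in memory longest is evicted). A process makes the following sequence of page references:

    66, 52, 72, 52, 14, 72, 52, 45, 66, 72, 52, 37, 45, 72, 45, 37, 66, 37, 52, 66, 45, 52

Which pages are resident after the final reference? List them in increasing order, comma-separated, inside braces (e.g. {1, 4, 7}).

66 → miss, frames (66)
52 → miss, frames (66 52)
72 → miss, frames (66 52 72)
52 → hit
14 → miss, evict 66, frames (52 72 14)
72 → hit
52 → hit
45 → miss, evict 52, frames (72 14 45)
66 → miss, evict 72, frames (14 45 66)
72 → miss, evict 14, frames (45 66 72)
52 → miss, evict 45, frames (66 72 52)
37 → miss, evict 66, frames (72 52 37)
45 → miss, evict 72, frames (52 37 45)
72 → miss, evict 52, frames (37 45 72)
45 → hit
37 → hit
66 → miss, evict 37, frames (45 72 66)
37 → miss, evict 45, frames (72 66 37)
52 → miss, evict 72, frames (66 37 52)
66 → hit
45 → miss, evict 66, frames (37 52 45)
52 → hit

{37, 45, 52}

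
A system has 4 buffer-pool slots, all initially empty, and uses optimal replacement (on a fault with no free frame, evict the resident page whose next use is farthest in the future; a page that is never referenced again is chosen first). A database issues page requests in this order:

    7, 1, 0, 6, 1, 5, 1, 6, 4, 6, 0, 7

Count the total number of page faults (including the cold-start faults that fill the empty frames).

7 -> miss, frames (7)
1 -> miss, frames (7 1)
0 -> miss, frames (7 1 0)
6 -> miss, frames (7 1 0 6)
1 -> hit
5 -> miss, evict 7, frames (1 0 6 5)
1 -> hit
6 -> hit
4 -> miss, evict 5, frames (1 0 6 4)
6 -> hit
0 -> hit
7 -> miss, evict 4, frames (1 0 6 7)
Page faults: 7.

7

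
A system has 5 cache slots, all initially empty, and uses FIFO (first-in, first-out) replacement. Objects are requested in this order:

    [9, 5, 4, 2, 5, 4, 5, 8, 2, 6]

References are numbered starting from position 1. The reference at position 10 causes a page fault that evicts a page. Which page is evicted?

9

pos 1: 9 → fault, frames {9}
pos 2: 5 → fault, frames {9,5}
pos 3: 4 → fault, frames {9,5,4}
pos 4: 2 → fault, frames {9,5,4,2}
pos 5: 5 → hit
pos 6: 4 → hit
pos 7: 5 → hit
pos 8: 8 → fault, frames {9,5,4,2,8}
pos 9: 2 → hit
pos 10: 6 → fault, evict 9, frames {5,4,2,8,6}
At position 10, page 9 is evicted.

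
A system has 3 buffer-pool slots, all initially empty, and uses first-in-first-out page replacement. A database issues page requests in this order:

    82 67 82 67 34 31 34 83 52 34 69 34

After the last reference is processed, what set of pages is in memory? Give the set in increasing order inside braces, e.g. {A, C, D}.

82 -> fault, frames (82)
67 -> fault, frames (82 67)
82 -> hit
67 -> hit
34 -> fault, frames (82 67 34)
31 -> fault, evict 82, frames (67 34 31)
34 -> hit
83 -> fault, evict 67, frames (34 31 83)
52 -> fault, evict 34, frames (31 83 52)
34 -> fault, evict 31, frames (83 52 34)
69 -> fault, evict 83, frames (52 34 69)
34 -> hit

{34, 52, 69}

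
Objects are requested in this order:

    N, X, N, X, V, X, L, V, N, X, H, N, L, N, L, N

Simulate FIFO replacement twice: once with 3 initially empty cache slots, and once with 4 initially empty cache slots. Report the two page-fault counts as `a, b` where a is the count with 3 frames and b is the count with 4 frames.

3 frames: F F . . F . F . F F F . F F . . → 9 faults.
4 frames: F F . . F . F . . . F F . . . . → 6 faults.
6 < 9: adding a frame reduced faults, as is typical.

9, 6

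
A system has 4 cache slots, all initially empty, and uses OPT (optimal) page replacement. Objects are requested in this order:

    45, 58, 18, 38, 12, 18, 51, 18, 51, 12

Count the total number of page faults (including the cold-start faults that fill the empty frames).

45 -> miss, frames {45}
58 -> miss, frames {45,58}
18 -> miss, frames {45,58,18}
38 -> miss, frames {45,58,18,38}
12 -> miss, evict 38, frames {45,58,18,12}
18 -> hit
51 -> miss, evict 58, frames {45,18,12,51}
18 -> hit
51 -> hit
12 -> hit
Page faults: 6.

6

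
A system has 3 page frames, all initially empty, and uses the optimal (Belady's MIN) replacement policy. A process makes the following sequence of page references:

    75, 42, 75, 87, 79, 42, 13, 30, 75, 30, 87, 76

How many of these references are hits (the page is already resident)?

75 -> miss, frames (75)
42 -> miss, frames (75 42)
75 -> hit
87 -> miss, frames (75 42 87)
79 -> miss, evict 87, frames (75 42 79)
42 -> hit
13 -> miss, evict 79, frames (75 42 13)
30 -> miss, evict 13, frames (75 42 30)
75 -> hit
30 -> hit
87 -> miss, evict 30, frames (75 42 87)
76 -> miss, evict 87, frames (75 42 76)
Hits: 4.

4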